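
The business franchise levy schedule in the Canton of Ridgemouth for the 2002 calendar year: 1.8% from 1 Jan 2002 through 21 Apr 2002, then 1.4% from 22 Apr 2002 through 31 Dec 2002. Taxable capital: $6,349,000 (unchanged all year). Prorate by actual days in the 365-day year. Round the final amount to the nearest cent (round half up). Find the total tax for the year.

1 Jan – 21 Apr 2002: 111 days at 1.8% → $6,349,000 × 1.8% × 111/365 = $34,754.2521
22 Apr – 31 Dec 2002: 254 days at 1.4% → $6,349,000 × 1.4% × 254/365 = $61,854.9151
Total = $96,609.1671

$96,609.17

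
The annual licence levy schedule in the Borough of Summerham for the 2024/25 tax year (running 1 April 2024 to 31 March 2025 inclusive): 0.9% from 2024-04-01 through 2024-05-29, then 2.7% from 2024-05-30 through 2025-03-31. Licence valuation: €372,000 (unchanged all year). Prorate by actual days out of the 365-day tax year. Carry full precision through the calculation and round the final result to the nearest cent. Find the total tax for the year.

€8,961.63

2024-04-01 to 2024-05-29: 59 days at 0.9% → €372,000 × 0.9% × 59/365 = €541.1836
2024-05-30 to 2025-03-31: 306 days at 2.7% → €372,000 × 2.7% × 306/365 = €8,420.4493
Total = €8,961.6329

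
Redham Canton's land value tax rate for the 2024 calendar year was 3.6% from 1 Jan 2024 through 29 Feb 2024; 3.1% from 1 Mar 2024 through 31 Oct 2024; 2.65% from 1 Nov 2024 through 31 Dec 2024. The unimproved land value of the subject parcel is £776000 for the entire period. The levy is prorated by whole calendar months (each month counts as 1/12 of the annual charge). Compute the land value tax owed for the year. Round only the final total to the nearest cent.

£24120.67

1 Jan – 29 Feb 2024: 2 months at 3.6% → £776000 × 3.6% × 2/12 = £4656.0000
1 Mar – 31 Oct 2024: 8 months at 3.1% → £776000 × 3.1% × 8/12 = £16037.3333
1 Nov – 31 Dec 2024: 2 months at 2.65% → £776000 × 2.65% × 2/12 = £3427.3333
Total = £24120.6667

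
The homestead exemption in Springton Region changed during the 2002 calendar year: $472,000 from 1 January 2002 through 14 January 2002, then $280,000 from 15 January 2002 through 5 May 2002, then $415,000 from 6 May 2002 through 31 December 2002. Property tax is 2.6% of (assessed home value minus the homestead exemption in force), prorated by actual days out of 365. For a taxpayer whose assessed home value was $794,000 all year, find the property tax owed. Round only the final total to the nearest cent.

1 January – 14 January 2002: 14 days, exemption $472,000 → ($794,000 − $472,000) × 2.6% × 14/365 = $321.1178
15 January – 5 May 2002: 111 days, exemption $280,000 → ($794,000 − $280,000) × 2.6% × 111/365 = $4,064.1205
6 May – 31 December 2002: 240 days, exemption $415,000 → ($794,000 − $415,000) × 2.6% × 240/365 = $6,479.3425
Total = $10,864.5808

$10,864.58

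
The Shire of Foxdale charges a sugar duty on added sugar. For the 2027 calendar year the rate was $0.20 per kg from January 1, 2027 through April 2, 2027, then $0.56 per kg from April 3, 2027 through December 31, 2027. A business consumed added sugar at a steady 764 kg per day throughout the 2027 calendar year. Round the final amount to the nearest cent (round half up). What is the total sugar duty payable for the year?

January 1 – April 2, 2027: 92 days × 764 kg/day = 70,288 kg at $0.20/kg → $14,057.60
April 3 – December 31, 2027: 273 days × 764 kg/day = 208,572 kg at $0.56/kg → $116,800.32

$130,857.92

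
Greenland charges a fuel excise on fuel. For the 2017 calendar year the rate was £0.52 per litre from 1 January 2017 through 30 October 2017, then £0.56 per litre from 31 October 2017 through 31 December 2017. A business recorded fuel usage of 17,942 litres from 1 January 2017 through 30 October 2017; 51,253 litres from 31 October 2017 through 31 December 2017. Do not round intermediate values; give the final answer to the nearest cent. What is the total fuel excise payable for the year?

1 January – 30 October 2017: 17,942 litres at £0.52/litre → £9,329.84
31 October – 31 December 2017: 51,253 litres at £0.56/litre → £28,701.68

£38,031.52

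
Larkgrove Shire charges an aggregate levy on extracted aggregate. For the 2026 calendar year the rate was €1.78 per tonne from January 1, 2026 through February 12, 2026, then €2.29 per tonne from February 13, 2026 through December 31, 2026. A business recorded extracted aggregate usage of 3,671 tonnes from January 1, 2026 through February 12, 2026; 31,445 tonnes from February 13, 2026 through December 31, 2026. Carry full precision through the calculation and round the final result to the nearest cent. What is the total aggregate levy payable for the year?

January 1 – February 12, 2026: 3,671 tonnes at €1.78/tonne → €6,534.38
February 13 – December 31, 2026: 31,445 tonnes at €2.29/tonne → €72,009.05

€78,543.43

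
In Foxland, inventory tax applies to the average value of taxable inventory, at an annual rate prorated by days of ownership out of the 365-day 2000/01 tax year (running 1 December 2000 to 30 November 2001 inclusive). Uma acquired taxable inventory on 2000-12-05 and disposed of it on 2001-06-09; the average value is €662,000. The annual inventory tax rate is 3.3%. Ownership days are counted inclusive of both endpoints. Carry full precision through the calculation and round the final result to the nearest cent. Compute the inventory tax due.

€11,192.33

Days held (2000-12-05 to 2001-06-09): 187 out of 365
Tax = €662,000 × 3.3% × 187/365 = €11,192.3342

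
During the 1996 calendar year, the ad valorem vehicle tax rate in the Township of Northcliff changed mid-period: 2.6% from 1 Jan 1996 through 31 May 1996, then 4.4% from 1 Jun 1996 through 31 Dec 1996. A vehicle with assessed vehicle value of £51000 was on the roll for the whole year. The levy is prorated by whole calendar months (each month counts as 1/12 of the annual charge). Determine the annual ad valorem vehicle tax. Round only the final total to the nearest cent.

1 Jan – 31 May 1996: 5 months at 2.6% → £51000 × 2.6% × 5/12 = £552.5000
1 Jun – 31 Dec 1996: 7 months at 4.4% → £51000 × 4.4% × 7/12 = £1309.0000
Total = £1861.5000

£1861.50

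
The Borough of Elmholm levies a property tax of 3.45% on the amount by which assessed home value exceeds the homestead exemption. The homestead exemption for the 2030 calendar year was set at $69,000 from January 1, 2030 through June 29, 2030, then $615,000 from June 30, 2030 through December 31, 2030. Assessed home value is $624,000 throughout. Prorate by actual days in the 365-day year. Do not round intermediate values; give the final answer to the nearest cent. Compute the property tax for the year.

January 1 – June 29, 2030: 180 days, exemption $69,000 → ($624,000 − $69,000) × 3.45% × 180/365 = $9,442.6027
June 30 – December 31, 2030: 185 days, exemption $615,000 → ($624,000 − $615,000) × 3.45% × 185/365 = $157.3767
Total = $9,599.9795

$9,599.98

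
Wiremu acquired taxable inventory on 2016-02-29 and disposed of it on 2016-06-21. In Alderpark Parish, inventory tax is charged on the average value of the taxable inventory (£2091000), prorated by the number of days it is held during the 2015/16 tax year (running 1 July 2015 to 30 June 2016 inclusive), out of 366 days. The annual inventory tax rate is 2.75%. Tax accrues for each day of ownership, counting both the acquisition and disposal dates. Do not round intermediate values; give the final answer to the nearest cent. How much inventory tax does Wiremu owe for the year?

£17910.61

Days held (2016-02-29 to 2016-06-21): 114 out of 366
Tax = £2091000 × 2.75% × 114/366 = £17910.6148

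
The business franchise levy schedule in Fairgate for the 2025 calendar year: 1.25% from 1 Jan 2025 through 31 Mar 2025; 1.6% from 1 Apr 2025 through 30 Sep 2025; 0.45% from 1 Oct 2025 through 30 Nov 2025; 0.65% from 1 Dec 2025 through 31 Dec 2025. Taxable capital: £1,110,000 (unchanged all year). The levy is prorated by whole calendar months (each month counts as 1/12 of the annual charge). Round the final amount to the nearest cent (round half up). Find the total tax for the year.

£13,782.50

1 Jan – 31 Mar 2025: 3 months at 1.25% → £1,110,000 × 1.25% × 3/12 = £3,468.7500
1 Apr – 30 Sep 2025: 6 months at 1.6% → £1,110,000 × 1.6% × 6/12 = £8,880.0000
1 Oct – 30 Nov 2025: 2 months at 0.45% → £1,110,000 × 0.45% × 2/12 = £832.5000
1 Dec – 31 Dec 2025: 1 month at 0.65% → £1,110,000 × 0.65% × 1/12 = £601.2500
Total = £13,782.5000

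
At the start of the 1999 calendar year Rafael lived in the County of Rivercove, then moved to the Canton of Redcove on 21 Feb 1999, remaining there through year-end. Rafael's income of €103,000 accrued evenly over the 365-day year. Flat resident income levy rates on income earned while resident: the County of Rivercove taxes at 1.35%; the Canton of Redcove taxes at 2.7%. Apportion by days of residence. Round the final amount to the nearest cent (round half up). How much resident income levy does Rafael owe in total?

€2,586.71

The County of Rivercove, 1 Jan – 20 Feb 1999: 51 days → €103,000 × 1.35% × 51/365 = €194.2890
The Canton of Redcove, 21 Feb – 31 Dec 1999: 314 days → €103,000 × 2.7% × 314/365 = €2,392.4219
Total = €2,586.7110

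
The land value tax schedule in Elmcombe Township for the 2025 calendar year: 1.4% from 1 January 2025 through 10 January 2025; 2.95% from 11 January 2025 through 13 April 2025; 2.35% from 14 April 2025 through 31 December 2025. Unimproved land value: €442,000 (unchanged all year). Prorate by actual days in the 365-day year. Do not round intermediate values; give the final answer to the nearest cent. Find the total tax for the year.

1 January – 10 January 2025: 10 days at 1.4% → €442,000 × 1.4% × 10/365 = €169.5342
11 January – 13 April 2025: 93 days at 2.95% → €442,000 × 2.95% × 93/365 = €3,322.2658
14 April – 31 December 2025: 262 days at 2.35% → €442,000 × 2.35% × 262/365 = €7,455.8740
Total = €10,947.6740

€10,947.67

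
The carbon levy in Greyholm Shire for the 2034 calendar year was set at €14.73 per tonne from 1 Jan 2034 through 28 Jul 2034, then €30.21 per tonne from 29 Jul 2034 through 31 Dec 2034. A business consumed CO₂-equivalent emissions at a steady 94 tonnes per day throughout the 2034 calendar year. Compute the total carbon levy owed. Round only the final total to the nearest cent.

€732,385.02

1 Jan – 28 Jul 2034: 209 days × 94 tonnes/day = 19,646 tonnes at €14.73/tonne → €289,385.58
29 Jul – 31 Dec 2034: 156 days × 94 tonnes/day = 14,664 tonnes at €30.21/tonne → €442,999.44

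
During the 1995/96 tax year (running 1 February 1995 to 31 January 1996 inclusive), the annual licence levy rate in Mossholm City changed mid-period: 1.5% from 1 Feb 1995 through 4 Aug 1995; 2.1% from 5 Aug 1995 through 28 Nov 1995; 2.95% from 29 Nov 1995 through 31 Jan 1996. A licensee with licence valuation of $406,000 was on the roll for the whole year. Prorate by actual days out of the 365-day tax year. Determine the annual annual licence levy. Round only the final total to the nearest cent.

$7,896.42

1 Feb – 4 Aug 1995: 185 days at 1.5% → $406,000 × 1.5% × 185/365 = $3,086.7123
5 Aug – 28 Nov 1995: 116 days at 2.1% → $406,000 × 2.1% × 116/365 = $2,709.6329
29 Nov 1995 – 31 Jan 1996: 64 days at 2.95% → $406,000 × 2.95% × 64/365 = $2,100.0767
Total = $7,896.4219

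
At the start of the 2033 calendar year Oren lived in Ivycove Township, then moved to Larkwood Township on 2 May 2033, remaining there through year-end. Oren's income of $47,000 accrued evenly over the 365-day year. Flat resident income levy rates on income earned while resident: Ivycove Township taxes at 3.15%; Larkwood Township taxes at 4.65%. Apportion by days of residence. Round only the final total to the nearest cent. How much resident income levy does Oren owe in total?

$1,951.79

Ivycove Township, 1 Jan – 1 May 2033: 121 days → $47,000 × 3.15% × 121/365 = $490.7959
Larkwood Township, 2 May – 31 Dec 2033: 244 days → $47,000 × 4.65% × 244/365 = $1,460.9918
Total = $1,951.7877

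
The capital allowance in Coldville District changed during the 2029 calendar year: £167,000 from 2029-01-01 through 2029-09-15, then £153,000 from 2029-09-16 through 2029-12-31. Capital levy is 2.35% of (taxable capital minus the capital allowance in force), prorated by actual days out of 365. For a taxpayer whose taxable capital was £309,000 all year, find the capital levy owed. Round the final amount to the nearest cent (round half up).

£3,433.45

2029-01-01 to 2029-09-15: 258 days, exemption £167,000 → (£309,000 − £167,000) × 2.35% × 258/365 = £2,358.7562
2029-09-16 to 2029-12-31: 107 days, exemption £153,000 → (£309,000 − £153,000) × 2.35% × 107/365 = £1,074.6904
Total = £3,433.4466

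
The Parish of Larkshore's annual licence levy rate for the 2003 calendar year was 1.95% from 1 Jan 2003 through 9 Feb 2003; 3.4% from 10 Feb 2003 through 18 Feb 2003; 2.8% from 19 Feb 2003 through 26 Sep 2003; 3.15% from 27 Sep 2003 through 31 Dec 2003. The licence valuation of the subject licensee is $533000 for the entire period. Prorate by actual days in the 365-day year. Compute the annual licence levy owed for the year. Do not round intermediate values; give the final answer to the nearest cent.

$14997.01

1 Jan – 9 Feb 2003: 40 days at 1.95% → $533000 × 1.95% × 40/365 = $1139.0137
10 Feb – 18 Feb 2003: 9 days at 3.4% → $533000 × 3.4% × 9/365 = $446.8438
19 Feb – 26 Sep 2003: 220 days at 2.8% → $533000 × 2.8% × 220/365 = $8995.2877
27 Sep – 31 Dec 2003: 96 days at 3.15% → $533000 × 3.15% × 96/365 = $4415.8685
Total = $14997.0137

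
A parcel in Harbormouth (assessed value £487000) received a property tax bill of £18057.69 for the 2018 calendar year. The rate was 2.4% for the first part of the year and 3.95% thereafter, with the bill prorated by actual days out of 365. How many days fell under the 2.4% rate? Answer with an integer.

Let d = days at the first rate; then 365 − d days at the second rate.
£487000 × [2.4%·d + 3.95%·(365−d)] / 365 = £18057.69
Solving gives d = 57, so the new rate took effect on 27 Feb 2018.

57 days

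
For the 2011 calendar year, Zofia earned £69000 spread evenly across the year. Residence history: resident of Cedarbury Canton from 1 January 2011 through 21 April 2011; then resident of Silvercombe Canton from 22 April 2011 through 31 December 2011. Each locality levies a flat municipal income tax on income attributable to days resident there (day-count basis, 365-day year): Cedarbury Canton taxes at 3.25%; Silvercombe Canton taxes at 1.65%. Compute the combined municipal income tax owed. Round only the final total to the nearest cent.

£1474.24

Cedarbury Canton, 1 January – 21 April 2011: 111 days → £69000 × 3.25% × 111/365 = £681.9658
Silvercombe Canton, 22 April – 31 December 2011: 254 days → £69000 × 1.65% × 254/365 = £792.2712
Total = £1474.2370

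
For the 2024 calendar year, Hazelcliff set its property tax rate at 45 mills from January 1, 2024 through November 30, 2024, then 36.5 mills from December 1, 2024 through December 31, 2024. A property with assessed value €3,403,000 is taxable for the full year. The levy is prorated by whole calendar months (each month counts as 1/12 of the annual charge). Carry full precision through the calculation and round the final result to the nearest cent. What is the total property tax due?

January 1 – November 30, 2024: 11 months at 45 mills → €3,403,000 × 4.5% × 11/12 = €140,373.7500
December 1 – December 31, 2024: 1 month at 36.5 mills → €3,403,000 × 3.65% × 1/12 = €10,350.7917
Total = €150,724.5417

€150,724.54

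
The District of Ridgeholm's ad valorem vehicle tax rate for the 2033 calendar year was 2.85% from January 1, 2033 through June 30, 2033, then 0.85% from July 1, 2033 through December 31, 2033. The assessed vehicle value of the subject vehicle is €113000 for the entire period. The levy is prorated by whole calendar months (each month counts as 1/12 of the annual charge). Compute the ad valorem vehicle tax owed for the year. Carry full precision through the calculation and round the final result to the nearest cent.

January 1 – June 30, 2033: 6 months at 2.85% → €113000 × 2.85% × 6/12 = €1610.2500
July 1 – December 31, 2033: 6 months at 0.85% → €113000 × 0.85% × 6/12 = €480.2500
Total = €2090.5000

€2090.50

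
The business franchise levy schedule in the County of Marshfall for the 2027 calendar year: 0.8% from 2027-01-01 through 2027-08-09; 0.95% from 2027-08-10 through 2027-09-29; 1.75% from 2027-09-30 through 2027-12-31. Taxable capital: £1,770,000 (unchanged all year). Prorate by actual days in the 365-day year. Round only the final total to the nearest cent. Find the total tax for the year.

2027-01-01 to 2027-08-09: 221 days at 0.8% → £1,770,000 × 0.8% × 221/365 = £8,573.5890
2027-08-10 to 2027-09-29: 51 days at 0.95% → £1,770,000 × 0.95% × 51/365 = £2,349.4932
2027-09-30 to 2027-12-31: 93 days at 1.75% → £1,770,000 × 1.75% × 93/365 = £7,892.2603
Total = £18,815.3425

£18,815.34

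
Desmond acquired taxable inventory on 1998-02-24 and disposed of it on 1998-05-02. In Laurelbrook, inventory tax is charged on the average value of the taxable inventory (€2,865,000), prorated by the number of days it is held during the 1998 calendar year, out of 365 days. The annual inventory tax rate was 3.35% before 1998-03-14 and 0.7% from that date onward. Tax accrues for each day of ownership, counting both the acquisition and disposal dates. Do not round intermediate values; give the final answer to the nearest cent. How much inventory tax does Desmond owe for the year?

€7,480.40

1998-02-24 to 1998-03-13: 18 days at 3.35% → €2,865,000 × 3.35% × 18/365 = €4,733.1370
1998-03-14 to 1998-05-02: 50 days at 0.7% → €2,865,000 × 0.7% × 50/365 = €2,747.2603
Total = €7,480.3973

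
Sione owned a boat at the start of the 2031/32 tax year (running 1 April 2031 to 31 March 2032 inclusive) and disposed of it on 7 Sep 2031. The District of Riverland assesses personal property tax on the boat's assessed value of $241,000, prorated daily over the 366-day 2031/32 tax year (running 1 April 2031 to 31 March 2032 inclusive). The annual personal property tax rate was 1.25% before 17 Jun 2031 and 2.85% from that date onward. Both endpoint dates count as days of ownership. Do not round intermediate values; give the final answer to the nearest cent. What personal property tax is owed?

$2,191.39

1 Apr – 16 Jun 2031: 77 days at 1.25% → $241,000 × 1.25% × 77/366 = $633.7773
17 Jun – 7 Sep 2031: 83 days at 2.85% → $241,000 × 2.85% × 83/366 = $1,557.6107
Total = $2,191.3880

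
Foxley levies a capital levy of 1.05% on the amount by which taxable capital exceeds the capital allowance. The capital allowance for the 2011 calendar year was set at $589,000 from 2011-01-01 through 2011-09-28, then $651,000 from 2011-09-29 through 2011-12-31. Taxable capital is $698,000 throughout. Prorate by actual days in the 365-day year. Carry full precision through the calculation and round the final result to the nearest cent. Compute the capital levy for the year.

$976.85

2011-01-01 to 2011-09-28: 271 days, exemption $589,000 → ($698,000 − $589,000) × 1.05% × 271/365 = $849.7521
2011-09-29 to 2011-12-31: 94 days, exemption $651,000 → ($698,000 − $651,000) × 1.05% × 94/365 = $127.0932
Total = $976.8452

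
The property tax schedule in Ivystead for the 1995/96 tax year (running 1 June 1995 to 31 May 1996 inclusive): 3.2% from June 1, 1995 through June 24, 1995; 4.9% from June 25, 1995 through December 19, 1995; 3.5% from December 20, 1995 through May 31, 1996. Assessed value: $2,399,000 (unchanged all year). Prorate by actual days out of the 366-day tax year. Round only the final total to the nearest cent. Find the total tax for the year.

$99,827.24

June 1 – June 24, 1995: 24 days at 3.2% → $2,399,000 × 3.2% × 24/366 = $5,033.9672
June 25 – December 19, 1995: 178 days at 4.9% → $2,399,000 × 4.9% × 178/366 = $57,169.6120
December 20, 1995 – May 31, 1996: 164 days at 3.5% → $2,399,000 × 3.5% × 164/366 = $37,623.6612
Total = $99,827.2404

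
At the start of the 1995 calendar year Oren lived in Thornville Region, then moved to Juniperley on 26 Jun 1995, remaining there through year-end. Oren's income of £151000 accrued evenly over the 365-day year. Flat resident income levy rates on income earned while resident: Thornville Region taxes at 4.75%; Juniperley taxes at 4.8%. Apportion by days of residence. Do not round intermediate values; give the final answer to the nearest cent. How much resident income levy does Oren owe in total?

£7211.59

Thornville Region, 1 Jan – 25 Jun 1995: 176 days → £151000 × 4.75% × 176/365 = £3458.5205
Juniperley, 26 Jun – 31 Dec 1995: 189 days → £151000 × 4.8% × 189/365 = £3753.0740
Total = £7211.5945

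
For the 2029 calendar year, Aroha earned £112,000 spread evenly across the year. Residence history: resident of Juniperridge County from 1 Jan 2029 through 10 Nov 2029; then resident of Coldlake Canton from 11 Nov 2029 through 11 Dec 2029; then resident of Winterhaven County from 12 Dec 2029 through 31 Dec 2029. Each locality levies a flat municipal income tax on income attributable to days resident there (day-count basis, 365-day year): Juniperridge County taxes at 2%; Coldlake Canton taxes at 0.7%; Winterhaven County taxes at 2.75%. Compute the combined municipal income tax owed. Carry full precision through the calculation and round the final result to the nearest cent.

£2,162.37

Juniperridge County, 1 Jan – 10 Nov 2029: 314 days → £112,000 × 2% × 314/365 = £1,927.0137
Coldlake Canton, 11 Nov – 11 Dec 2029: 31 days → £112,000 × 0.7% × 31/365 = £66.5863
Winterhaven County, 12 Dec – 31 Dec 2029: 20 days → £112,000 × 2.75% × 20/365 = £168.7671
Total = £2,162.3671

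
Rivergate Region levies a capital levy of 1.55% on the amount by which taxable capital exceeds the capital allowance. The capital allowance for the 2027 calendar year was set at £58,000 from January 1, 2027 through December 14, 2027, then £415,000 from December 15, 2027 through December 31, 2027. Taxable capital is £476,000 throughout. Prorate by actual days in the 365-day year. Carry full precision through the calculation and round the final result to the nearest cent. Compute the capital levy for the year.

£6,221.28

January 1 – December 14, 2027: 348 days, exemption £58,000 → (£476,000 − £58,000) × 1.55% × 348/365 = £6,177.2384
December 15 – December 31, 2027: 17 days, exemption £415,000 → (£476,000 − £415,000) × 1.55% × 17/365 = £44.0370
Total = £6,221.2753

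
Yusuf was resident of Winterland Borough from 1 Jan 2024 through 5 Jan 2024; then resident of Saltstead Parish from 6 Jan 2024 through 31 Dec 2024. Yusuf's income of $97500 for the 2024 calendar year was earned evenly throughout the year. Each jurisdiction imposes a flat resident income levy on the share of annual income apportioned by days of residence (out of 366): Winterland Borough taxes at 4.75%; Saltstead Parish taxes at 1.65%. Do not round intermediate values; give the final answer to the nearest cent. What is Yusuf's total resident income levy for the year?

$1650.04

Winterland Borough, 1 Jan – 5 Jan 2024: 5 days → $97500 × 4.75% × 5/366 = $63.2684
Saltstead Parish, 6 Jan – 31 Dec 2024: 361 days → $97500 × 1.65% × 361/366 = $1586.7725
Total = $1650.0410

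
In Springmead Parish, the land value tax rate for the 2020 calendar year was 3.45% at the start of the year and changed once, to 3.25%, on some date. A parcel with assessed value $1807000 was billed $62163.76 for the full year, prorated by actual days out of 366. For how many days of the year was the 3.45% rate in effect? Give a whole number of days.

348 days

Let d = days at the first rate; then 366 − d days at the second rate.
$1807000 × [3.45%·d + 3.25%·(366−d)] / 366 = $62163.76
Solving gives d = 348, so the new rate took effect on 14 Dec 2020.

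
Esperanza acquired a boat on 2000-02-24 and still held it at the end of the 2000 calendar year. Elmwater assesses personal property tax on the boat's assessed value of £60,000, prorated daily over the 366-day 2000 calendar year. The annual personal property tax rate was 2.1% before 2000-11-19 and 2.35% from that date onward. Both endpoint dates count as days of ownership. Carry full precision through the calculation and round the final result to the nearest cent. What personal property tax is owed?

2000-02-24 to 2000-11-18: 269 days at 2.1% → £60,000 × 2.1% × 269/366 = £926.0656
2000-11-19 to 2000-12-31: 43 days at 2.35% → £60,000 × 2.35% × 43/366 = £165.6557
Total = £1,091.7213

£1,091.72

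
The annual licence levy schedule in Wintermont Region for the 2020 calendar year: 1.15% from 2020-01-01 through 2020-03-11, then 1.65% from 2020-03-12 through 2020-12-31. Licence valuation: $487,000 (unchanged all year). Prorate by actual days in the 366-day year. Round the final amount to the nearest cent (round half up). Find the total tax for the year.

2020-01-01 to 2020-03-11: 71 days at 1.15% → $487,000 × 1.15% × 71/366 = $1,086.4358
2020-03-12 to 2020-12-31: 295 days at 1.65% → $487,000 × 1.65% × 295/366 = $6,476.7008
Total = $7,563.1366

$7,563.14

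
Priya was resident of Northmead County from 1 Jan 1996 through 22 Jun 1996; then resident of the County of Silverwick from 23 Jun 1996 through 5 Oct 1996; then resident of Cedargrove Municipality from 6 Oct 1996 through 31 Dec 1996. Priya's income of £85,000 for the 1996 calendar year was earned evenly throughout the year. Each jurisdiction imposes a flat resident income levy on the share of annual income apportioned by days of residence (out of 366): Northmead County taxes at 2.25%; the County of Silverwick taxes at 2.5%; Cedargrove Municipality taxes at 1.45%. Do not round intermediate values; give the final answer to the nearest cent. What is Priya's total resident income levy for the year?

Northmead County, 1 Jan – 22 Jun 1996: 174 days → £85,000 × 2.25% × 174/366 = £909.2213
The County of Silverwick, 23 Jun – 5 Oct 1996: 105 days → £85,000 × 2.5% × 105/366 = £609.6311
Cedargrove Municipality, 6 Oct – 31 Dec 1996: 87 days → £85,000 × 1.45% × 87/366 = £292.9713
Total = £1,811.8238

£1,811.82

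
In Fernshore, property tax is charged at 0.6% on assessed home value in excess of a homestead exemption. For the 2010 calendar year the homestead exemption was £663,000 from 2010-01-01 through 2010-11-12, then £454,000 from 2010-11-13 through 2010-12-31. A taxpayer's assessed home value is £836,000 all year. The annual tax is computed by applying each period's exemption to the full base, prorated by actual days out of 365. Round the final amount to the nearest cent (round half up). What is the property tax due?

£1,206.35

2010-01-01 to 2010-11-12: 316 days, exemption £663,000 → (£836,000 − £663,000) × 0.6% × 316/365 = £898.6521
2010-11-13 to 2010-12-31: 49 days, exemption £454,000 → (£836,000 − £454,000) × 0.6% × 49/365 = £307.6932
Total = £1,206.3452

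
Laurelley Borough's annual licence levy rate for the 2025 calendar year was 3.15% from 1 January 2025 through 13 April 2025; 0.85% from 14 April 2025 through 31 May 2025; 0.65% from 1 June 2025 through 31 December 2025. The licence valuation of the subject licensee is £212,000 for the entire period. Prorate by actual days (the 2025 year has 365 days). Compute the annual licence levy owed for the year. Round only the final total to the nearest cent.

1 January – 13 April 2025: 103 days at 3.15% → £212,000 × 3.15% × 103/365 = £1,884.4767
14 April – 31 May 2025: 48 days at 0.85% → £212,000 × 0.85% × 48/365 = £236.9753
1 June – 31 December 2025: 214 days at 0.65% → £212,000 × 0.65% × 214/365 = £807.9233
Total = £2,929.3753

£2,929.38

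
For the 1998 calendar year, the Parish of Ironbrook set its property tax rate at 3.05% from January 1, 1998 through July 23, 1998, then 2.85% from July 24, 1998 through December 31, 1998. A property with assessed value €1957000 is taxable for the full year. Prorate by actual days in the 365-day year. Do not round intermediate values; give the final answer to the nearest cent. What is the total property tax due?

January 1 – July 23, 1998: 204 days at 3.05% → €1957000 × 3.05% × 204/365 = €33360.1479
July 24 – December 31, 1998: 161 days at 2.85% → €1957000 × 2.85% × 161/365 = €24601.9027
Total = €57962.0507

€57962.05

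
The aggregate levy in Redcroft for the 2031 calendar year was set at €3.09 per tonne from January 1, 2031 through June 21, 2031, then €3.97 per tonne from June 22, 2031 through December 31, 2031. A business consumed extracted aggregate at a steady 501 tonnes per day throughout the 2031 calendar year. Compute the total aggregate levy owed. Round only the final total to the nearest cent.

January 1 – June 21, 2031: 172 days × 501 tonnes/day = 86,172 tonnes at €3.09/tonne → €266271.48
June 22 – December 31, 2031: 193 days × 501 tonnes/day = 96,693 tonnes at €3.97/tonne → €383871.21

€650142.69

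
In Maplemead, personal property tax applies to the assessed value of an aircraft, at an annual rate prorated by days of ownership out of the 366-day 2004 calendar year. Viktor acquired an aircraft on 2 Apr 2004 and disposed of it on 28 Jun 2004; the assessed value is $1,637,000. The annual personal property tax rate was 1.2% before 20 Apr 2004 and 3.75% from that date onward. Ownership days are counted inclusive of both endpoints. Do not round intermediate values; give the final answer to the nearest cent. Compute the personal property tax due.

$12,706.88

2 Apr – 19 Apr 2004: 18 days at 1.2% → $1,637,000 × 1.2% × 18/366 = $966.0984
20 Apr – 28 Jun 2004: 70 days at 3.75% → $1,637,000 × 3.75% × 70/366 = $11,740.7787
Total = $12,706.8770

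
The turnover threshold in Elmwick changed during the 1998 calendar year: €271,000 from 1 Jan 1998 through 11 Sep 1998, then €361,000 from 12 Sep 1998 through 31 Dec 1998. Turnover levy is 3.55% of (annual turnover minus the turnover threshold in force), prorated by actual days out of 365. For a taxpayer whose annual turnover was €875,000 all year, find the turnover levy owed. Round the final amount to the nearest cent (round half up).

€20,470.37

1 Jan – 11 Sep 1998: 254 days, exemption €271,000 → (€875,000 − €271,000) × 3.55% × 254/365 = €14,921.2822
12 Sep – 31 Dec 1998: 111 days, exemption €361,000 → (€875,000 − €361,000) × 3.55% × 111/365 = €5,549.0877
Total = €20,470.3699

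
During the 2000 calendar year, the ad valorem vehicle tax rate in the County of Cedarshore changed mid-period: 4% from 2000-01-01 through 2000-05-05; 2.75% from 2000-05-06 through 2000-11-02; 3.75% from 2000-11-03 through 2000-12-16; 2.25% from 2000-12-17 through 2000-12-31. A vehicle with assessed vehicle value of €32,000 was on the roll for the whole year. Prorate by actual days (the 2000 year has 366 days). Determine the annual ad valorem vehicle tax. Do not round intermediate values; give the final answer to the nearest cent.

2000-01-01 to 2000-05-05: 126 days at 4% → €32,000 × 4% × 126/366 = €440.6557
2000-05-06 to 2000-11-02: 181 days at 2.75% → €32,000 × 2.75% × 181/366 = €435.1913
2000-11-03 to 2000-12-16: 44 days at 3.75% → €32,000 × 3.75% × 44/366 = €144.2623
2000-12-17 to 2000-12-31: 15 days at 2.25% → €32,000 × 2.25% × 15/366 = €29.5082
Total = €1,049.6175

€1,049.62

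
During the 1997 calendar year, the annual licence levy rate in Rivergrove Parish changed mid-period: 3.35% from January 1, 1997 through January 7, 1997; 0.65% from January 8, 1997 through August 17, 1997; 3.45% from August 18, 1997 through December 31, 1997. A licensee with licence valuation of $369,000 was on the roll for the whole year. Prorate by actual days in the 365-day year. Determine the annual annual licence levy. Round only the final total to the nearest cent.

$6,439.30

January 1 – January 7, 1997: 7 days at 3.35% → $369,000 × 3.35% × 7/365 = $237.0699
January 8 – August 17, 1997: 222 days at 0.65% → $369,000 × 0.65% × 222/365 = $1,458.8137
August 18 – December 31, 1997: 136 days at 3.45% → $369,000 × 3.45% × 136/365 = $4,743.4192
Total = $6,439.3027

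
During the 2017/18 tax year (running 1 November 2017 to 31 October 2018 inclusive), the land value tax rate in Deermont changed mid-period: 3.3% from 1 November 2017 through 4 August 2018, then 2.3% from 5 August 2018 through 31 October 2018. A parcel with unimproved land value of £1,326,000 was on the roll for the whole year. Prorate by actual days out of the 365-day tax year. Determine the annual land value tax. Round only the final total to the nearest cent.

£40,561.07

1 November 2017 – 4 August 2018: 277 days at 3.3% → £1,326,000 × 3.3% × 277/365 = £33,208.1260
5 August – 31 October 2018: 88 days at 2.3% → £1,326,000 × 2.3% × 88/365 = £7,352.9425
Total = £40,561.0685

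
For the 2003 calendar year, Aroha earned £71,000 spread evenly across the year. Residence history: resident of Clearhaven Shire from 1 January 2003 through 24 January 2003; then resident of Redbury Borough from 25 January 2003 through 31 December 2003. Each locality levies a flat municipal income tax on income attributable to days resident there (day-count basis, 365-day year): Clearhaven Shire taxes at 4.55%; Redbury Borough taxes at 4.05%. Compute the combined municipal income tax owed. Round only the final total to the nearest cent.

£2,898.84

Clearhaven Shire, 1 January – 24 January 2003: 24 days → £71,000 × 4.55% × 24/365 = £212.4164
Redbury Borough, 25 January – 31 December 2003: 341 days → £71,000 × 4.05% × 341/365 = £2,686.4260
Total = £2,898.8425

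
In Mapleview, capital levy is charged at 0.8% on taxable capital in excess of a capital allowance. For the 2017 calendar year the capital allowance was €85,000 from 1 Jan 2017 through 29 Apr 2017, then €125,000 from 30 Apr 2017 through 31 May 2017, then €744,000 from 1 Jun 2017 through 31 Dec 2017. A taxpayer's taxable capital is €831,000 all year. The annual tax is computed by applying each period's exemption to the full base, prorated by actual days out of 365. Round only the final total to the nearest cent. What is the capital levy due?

1 Jan – 29 Apr 2017: 119 days, exemption €85,000 → (€831,000 − €85,000) × 0.8% × 119/365 = €1,945.7315
30 Apr – 31 May 2017: 32 days, exemption €125,000 → (€831,000 − €125,000) × 0.8% × 32/365 = €495.1671
1 Jun – 31 Dec 2017: 214 days, exemption €744,000 → (€831,000 − €744,000) × 0.8% × 214/365 = €408.0658
Total = €2,848.9644

€2,848.96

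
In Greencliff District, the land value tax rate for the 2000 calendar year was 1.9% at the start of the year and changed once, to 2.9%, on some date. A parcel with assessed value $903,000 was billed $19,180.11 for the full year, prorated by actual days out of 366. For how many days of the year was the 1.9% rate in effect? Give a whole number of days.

Let d = days at the first rate; then 366 − d days at the second rate.
$903,000 × [1.9%·d + 2.9%·(366−d)] / 366 = $19,180.11
Solving gives d = 284, so the new rate took effect on October 11, 2000.

284 days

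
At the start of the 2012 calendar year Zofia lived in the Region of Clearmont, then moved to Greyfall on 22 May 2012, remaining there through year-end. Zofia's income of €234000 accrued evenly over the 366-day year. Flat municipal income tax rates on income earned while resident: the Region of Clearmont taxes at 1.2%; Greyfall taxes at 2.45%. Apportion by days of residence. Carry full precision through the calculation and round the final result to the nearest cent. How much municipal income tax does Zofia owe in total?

The Region of Clearmont, 1 January – 21 May 2012: 142 days → €234000 × 1.2% × 142/366 = €1089.4426
Greyfall, 22 May – 31 December 2012: 224 days → €234000 × 2.45% × 224/366 = €3508.7213
Total = €4598.1639

€4598.16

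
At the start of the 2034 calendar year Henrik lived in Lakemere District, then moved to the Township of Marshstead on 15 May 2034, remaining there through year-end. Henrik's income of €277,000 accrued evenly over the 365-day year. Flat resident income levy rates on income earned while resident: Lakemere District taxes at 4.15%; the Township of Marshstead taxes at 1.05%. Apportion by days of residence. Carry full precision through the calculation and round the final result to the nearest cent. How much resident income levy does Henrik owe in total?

€6,060.99

Lakemere District, 1 January – 14 May 2034: 134 days → €277,000 × 4.15% × 134/365 = €4,220.2658
The Township of Marshstead, 15 May – 31 December 2034: 231 days → €277,000 × 1.05% × 231/365 = €1,840.7219
Total = €6,060.9877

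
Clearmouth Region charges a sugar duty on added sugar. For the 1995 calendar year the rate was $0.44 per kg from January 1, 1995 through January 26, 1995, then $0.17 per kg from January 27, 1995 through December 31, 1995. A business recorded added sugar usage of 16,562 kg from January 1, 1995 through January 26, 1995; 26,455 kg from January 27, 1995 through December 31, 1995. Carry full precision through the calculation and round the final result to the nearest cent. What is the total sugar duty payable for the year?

January 1 – January 26, 1995: 16,562 kg at $0.44/kg → $7,287.28
January 27 – December 31, 1995: 26,455 kg at $0.17/kg → $4,497.35

$11,784.63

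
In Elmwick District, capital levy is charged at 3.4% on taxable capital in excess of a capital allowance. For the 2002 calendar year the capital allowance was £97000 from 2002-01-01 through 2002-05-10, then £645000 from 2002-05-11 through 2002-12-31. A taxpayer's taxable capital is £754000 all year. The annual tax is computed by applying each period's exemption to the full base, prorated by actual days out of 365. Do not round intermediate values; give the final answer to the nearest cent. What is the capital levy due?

2002-01-01 to 2002-05-10: 130 days, exemption £97000 → (£754000 − £97000) × 3.4% × 130/365 = £7956.0000
2002-05-11 to 2002-12-31: 235 days, exemption £645000 → (£754000 − £645000) × 3.4% × 235/365 = £2386.0548
Total = £10342.0548

£10342.05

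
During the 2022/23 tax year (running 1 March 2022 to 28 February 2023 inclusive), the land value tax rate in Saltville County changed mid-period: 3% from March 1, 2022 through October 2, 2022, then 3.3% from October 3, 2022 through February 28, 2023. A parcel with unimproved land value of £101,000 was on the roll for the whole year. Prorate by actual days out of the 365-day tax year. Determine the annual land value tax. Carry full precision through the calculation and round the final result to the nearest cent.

£3,153.69

March 1 – October 2, 2022: 216 days at 3% → £101,000 × 3% × 216/365 = £1,793.0959
October 3, 2022 – February 28, 2023: 149 days at 3.3% → £101,000 × 3.3% × 149/365 = £1,360.5945
Total = £3,153.6904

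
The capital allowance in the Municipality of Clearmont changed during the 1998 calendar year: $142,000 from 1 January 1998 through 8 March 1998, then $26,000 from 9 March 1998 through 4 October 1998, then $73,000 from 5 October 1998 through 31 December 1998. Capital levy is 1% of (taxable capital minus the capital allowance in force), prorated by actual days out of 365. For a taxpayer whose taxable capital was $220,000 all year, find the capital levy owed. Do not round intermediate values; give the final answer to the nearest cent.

1 January – 8 March 1998: 67 days, exemption $142,000 → ($220,000 − $142,000) × 1% × 67/365 = $143.1781
9 March – 4 October 1998: 210 days, exemption $26,000 → ($220,000 − $26,000) × 1% × 210/365 = $1,116.1644
5 October – 31 December 1998: 88 days, exemption $73,000 → ($220,000 − $73,000) × 1% × 88/365 = $354.4110
Total = $1,613.7534

$1,613.75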